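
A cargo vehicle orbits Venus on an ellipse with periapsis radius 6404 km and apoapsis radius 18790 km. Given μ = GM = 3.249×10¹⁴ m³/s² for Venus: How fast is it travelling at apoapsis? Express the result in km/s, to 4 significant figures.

v ≈ 2.965 km/s

Semi-major axis a = (r_p + r_a)/2 = 12597 km = 1.260×10⁷ m.
Vis-viva: v² = μ(2/r − 1/a) = 3.249×10¹⁴ × (1.064×10⁻⁷ − 7.938×10⁻⁸) = 8.790×10⁶ m²/s².
v = 2965 m/s = 2.965 km/s.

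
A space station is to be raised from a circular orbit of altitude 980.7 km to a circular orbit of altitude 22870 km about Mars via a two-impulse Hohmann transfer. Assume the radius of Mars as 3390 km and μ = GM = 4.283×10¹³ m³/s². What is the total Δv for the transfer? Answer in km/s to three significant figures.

Δv_total ≈ 1.56 km/s

r₁ = 3390 + 980.7 = 4370.7 km = 4.3707×10⁶ m.
r₂ = 3390 + 22870 = 26260 km = 2.6260×10⁷ m.
Transfer ellipse a_t = (r₁ + r₂)/2 = 1.532×10⁷ m.
At r₁: circular v_c1 = √(μ/r₁) = 3130 m/s; transfer-periapsis v_p = √[μ(2/r₁ − 1/a_t)] = 4099 m/s.
Δv₁ = v_p − v_c1 = 968.7 m/s.
At r₂: circular v_c2 = √(μ/r₂) = 1277 m/s; transfer-apoapsis v_a = √[μ(2/r₂ − 1/a_t)] = 682.2 m/s.
Δv₂ = v_c2 − v_a = 594.9 m/s.
Total Δv = Δv₁ + Δv₂ = 1564 m/s = 1.564 km/s.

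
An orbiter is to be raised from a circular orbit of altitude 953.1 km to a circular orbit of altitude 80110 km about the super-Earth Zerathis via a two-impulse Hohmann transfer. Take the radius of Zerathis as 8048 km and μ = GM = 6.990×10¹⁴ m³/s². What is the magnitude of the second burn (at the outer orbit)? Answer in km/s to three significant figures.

Δv ≈ 1.60 km/s

r₁ = 8048 + 953.1 = 9001.1 km = 9.0011×10⁶ m.
r₂ = 8048 + 80110 = 88158 km = 8.8158×10⁷ m.
Transfer ellipse a_t = (r₁ + r₂)/2 = 4.858×10⁷ m.
At r₁: circular v_c1 = √(μ/r₁) = 8812 m/s; transfer-periapsis v_p = √[μ(2/r₁ − 1/a_t)] = 11870 m/s.
At r₂: circular v_c2 = √(μ/r₂) = 2816 m/s; transfer-apoapsis v_a = √[μ(2/r₂ − 1/a_t)] = 1212 m/s.
Δv₂ = v_c2 − v_a = 1604 m/s.
= 1.604 km/s.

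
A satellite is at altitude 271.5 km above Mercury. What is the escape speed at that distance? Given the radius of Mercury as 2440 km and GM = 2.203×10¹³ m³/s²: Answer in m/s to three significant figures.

r = 2440 + 271.5 = 2711.5 km = 2.7115×10⁶ m.
Escape speed v_esc = √(2μ/r) = √(2 × 2.203×10¹³ / 2.712×10⁶) = √(1.625×10⁷) = 4031 m/s.

v_esc ≈ 4030 m/s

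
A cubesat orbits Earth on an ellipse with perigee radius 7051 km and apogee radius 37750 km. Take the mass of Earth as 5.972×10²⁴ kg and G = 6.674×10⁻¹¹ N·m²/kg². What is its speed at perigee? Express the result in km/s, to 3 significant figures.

μ = GM = 6.674×10⁻¹¹ × 5.972×10²⁴ = 3.986×10¹⁴ m³/s².
Semi-major axis a = (r_p + r_a)/2 = 22400 km = 2.240×10⁷ m.
Vis-viva: v² = μ(2/r − 1/a) = 3.986×10¹⁴ × (2.836×10⁻⁷ − 4.464×10⁻⁸) = 9.526×10⁷ m²/s².
v = 9760 m/s = 9.760 km/s.

v ≈ 9.76 km/s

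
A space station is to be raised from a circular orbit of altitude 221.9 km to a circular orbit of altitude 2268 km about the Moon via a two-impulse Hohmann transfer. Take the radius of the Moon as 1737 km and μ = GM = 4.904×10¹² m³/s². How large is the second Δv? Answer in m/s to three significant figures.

r₁ = 1737 + 221.9 = 1958.9 km = 1.9589×10⁶ m.
r₂ = 1737 + 2268 = 4005.0 km = 4.0050×10⁶ m.
Transfer ellipse a_t = (r₁ + r₂)/2 = 2.982×10⁶ m.
At r₁: circular v_c1 = √(μ/r₁) = 1582 m/s; transfer-perilune v_p = √[μ(2/r₁ − 1/a_t)] = 1834 m/s.
At r₂: circular v_c2 = √(μ/r₂) = 1107 m/s; transfer-apolune v_a = √[μ(2/r₂ − 1/a_t)] = 896.9 m/s.
Δv₂ = v_c2 − v_a = 209.7 m/s.

Δv ≈ 210 m/s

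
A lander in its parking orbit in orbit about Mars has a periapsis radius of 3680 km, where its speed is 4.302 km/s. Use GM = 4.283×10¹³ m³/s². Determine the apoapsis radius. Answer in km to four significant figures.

apoapsis radius ≈ 14280 km

r_p = 3.680×10⁶ m.
Specific energy ε = v²/2 − μ/r = -2.385×10⁶ J/kg, so a = −μ/(2ε) = 8.979×10⁶ m.
The apsides satisfy r_p + r_a = 2a, so the apoapsis radius is 2a − r_p = 1.428×10⁷ m = 14278 km.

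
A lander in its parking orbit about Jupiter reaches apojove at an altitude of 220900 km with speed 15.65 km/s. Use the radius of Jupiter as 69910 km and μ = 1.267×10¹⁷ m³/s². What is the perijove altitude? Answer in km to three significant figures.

r_a = 69910 + 220900 = 2.9081×10⁵ km = 2.908×10⁸ m.
Specific energy ε = v²/2 − μ/r = -3.132×10⁸ J/kg, so a = −μ/(2ε) = 2.023×10⁸ m.
The apsides satisfy r_p + r_a = 2a, so the perijove radius is 2a − r_a = 1.137×10⁸ m = 1.1370×10⁵ km.
Perijove altitude = 1.1370×10⁵ − 69910 = 43790 km.

perijove altitude ≈ 43800 km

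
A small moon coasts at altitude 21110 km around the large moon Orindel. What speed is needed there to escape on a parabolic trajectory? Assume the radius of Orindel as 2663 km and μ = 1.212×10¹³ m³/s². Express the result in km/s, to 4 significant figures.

v_esc ≈ 1.010 km/s

r = 2663 + 21110 = 23773 km = 2.3773×10⁷ m.
Escape speed v_esc = √(2μ/r) = √(2 × 1.212×10¹³ / 2.377×10⁷) = √(1.020×10⁶) = 1010 m/s.
= 1.010 km/s.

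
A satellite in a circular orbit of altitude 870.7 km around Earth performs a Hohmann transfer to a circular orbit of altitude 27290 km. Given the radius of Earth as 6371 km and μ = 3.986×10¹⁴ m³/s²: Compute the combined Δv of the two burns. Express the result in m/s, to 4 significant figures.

Δv_total ≈ 3493 m/s

r₁ = 6371 + 870.7 = 7241.7 km = 7.2417×10⁶ m.
r₂ = 6371 + 27290 = 33661 km = 3.3661×10⁷ m.
Transfer ellipse a_t = (r₁ + r₂)/2 = 2.045×10⁷ m.
At r₁: circular v_c1 = √(μ/r₁) = 7419 m/s; transfer-perigee v_p = √[μ(2/r₁ − 1/a_t)] = 9518 m/s.
Δv₁ = v_p − v_c1 = 2099 m/s.
At r₂: circular v_c2 = √(μ/r₂) = 3441 m/s; transfer-apogee v_a = √[μ(2/r₂ − 1/a_t)] = 2048 m/s.
Δv₂ = v_c2 − v_a = 1393 m/s.
Total Δv = Δv₁ + Δv₂ = 3493 m/s.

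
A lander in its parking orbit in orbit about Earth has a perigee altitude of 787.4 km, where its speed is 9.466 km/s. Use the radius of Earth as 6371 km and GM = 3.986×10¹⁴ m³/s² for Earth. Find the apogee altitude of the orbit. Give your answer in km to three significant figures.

r_p = 6371 + 787.4 = 7158.4 km = 7.158×10⁶ m.
Specific energy ε = v²/2 − μ/r = -1.088×10⁷ J/kg, so a = −μ/(2ε) = 1.832×10⁷ m.
The apsides satisfy r_p + r_a = 2a, so the apogee radius is 2a − r_p = 2.948×10⁷ m = 29477 km.
Apogee altitude = 29477 − 6371 = 23106 km.

apogee altitude ≈ 23100 km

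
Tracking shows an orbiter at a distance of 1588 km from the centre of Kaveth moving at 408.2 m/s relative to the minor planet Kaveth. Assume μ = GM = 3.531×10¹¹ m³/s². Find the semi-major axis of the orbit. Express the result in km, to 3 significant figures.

r = 1.588×10⁶ m.
Specific orbital energy ε = v²/2 − μ/r = (408.2)²/2 − 3.531×10¹¹/1.588×10⁶ = -1.390×10⁵ J/kg.
Since ε = −μ/(2a), a = −μ/(2ε) = 1.270×10⁶ m = 1269.8 km.

a ≈ 1270 km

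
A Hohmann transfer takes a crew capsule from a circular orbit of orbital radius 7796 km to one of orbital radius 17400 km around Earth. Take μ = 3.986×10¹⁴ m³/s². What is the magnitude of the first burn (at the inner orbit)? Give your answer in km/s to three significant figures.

r₁ = 7796 km = 7.796×10⁶ m.
r₂ = 17400 km = 1.740×10⁷ m.
Transfer ellipse a_t = (r₁ + r₂)/2 = 1.260×10⁷ m.
At r₁: circular v_c1 = √(μ/r₁) = 7150 m/s; transfer-perigee v_p = √[μ(2/r₁ − 1/a_t)] = 8403 m/s.
Δv₁ = v_p − v_c1 = 1253 m/s.
= 1.253 km/s.

Δv ≈ 1.25 km/s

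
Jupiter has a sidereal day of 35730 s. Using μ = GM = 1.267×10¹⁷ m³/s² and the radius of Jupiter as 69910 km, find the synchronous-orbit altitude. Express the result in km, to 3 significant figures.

A synchronous orbit has period T, so by Kepler's third law a = (μT²/4π²)^(1/3).
μT²/4π² = 1.267×10¹⁷ × (3.573×10⁴)² / 39.48 = 4.097×10²⁴ m³.
a = 1.600×10⁸ m = 1.6002×10⁵ km.
Altitude h = a − R = 1.6002×10⁵ − 69910 = 90105 km.

h_sync ≈ 90100 km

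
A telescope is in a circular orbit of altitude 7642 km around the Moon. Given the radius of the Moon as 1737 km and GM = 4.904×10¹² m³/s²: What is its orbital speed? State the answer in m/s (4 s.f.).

r = 1737 + 7642 = 9379.0 km = 9.3790×10⁶ m.
For a circular orbit v = √(μ/r) = √(4.904×10¹² / 9.379×10⁶) = √(5.229×10⁵) = 723.1 m/s.

v ≈ 723.1 m/s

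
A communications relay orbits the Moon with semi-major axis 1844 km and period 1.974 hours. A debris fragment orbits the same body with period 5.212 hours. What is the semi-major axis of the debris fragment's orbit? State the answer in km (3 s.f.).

Kepler's third law: a³ ∝ T², so a₂ = a₁ (T₂/T₁)^(2/3).
T₂/T₁ = 2.640, (T₂/T₁)^(2/3) = 1.910.
a₂ = 1844 × 1.910 = 3523 km.

a₂ ≈ 3520 km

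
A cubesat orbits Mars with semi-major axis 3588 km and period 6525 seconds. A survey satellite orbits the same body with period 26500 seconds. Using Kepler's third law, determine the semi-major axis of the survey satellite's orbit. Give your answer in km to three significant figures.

a₂ ≈ 9130 km

Kepler's third law: a³ ∝ T², so a₂ = a₁ (T₂/T₁)^(2/3).
T₂/T₁ = 4.061, (T₂/T₁)^(2/3) = 2.546.
a₂ = 3588 × 2.546 = 9133 km.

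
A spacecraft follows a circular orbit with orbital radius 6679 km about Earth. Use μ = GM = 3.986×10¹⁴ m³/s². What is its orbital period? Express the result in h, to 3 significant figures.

r = 6679 km = 6.679×10⁶ m.
Kepler's third law: T = 2π√(r³/μ) = 2π√((6.679×10⁶)³ / 3.986×10¹⁴).
r³/μ = 7.475×10⁵ s², so T = 2π × 8.646×10² = 5.432×10³ s.
Converting: 5.432×10³ s ÷ 3600 = 1.509 h.

T ≈ 1.51 h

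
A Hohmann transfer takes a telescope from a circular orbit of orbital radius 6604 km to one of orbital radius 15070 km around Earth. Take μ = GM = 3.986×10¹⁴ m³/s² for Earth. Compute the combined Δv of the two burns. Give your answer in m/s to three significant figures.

Δv_total ≈ 2520 m/s

r₁ = 6604 km = 6.604×10⁶ m.
r₂ = 15070 km = 1.507×10⁷ m.
Transfer ellipse a_t = (r₁ + r₂)/2 = 1.084×10⁷ m.
At r₁: circular v_c1 = √(μ/r₁) = 7769 m/s; transfer-perigee v_p = √[μ(2/r₁ − 1/a_t)] = 9162 m/s.
Δv₁ = v_p − v_c1 = 1393 m/s.
At r₂: circular v_c2 = √(μ/r₂) = 5143 m/s; transfer-apogee v_a = √[μ(2/r₂ − 1/a_t)] = 4015 m/s.
Δv₂ = v_c2 − v_a = 1128 m/s.
Total Δv = Δv₁ + Δv₂ = 2521 m/s.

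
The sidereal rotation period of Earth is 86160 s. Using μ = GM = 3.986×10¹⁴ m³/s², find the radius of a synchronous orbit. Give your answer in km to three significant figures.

A synchronous orbit has period T, so by Kepler's third law a = (μT²/4π²)^(1/3).
μT²/4π² = 3.986×10¹⁴ × (8.616×10⁴)² / 39.48 = 7.495×10²² m³.
a = 4.216×10⁷ m = 42163 km.

r_sync ≈ 42200 km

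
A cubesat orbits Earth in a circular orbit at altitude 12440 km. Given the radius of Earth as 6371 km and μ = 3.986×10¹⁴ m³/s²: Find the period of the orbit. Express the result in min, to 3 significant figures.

T ≈ 428 min

r = 6371 + 12440 = 18811 km = 1.8811×10⁷ m.
Kepler's third law: T = 2π√(r³/μ) = 2π√((1.881×10⁷)³ / 3.986×10¹⁴).
r³/μ = 1.670×10⁷ s², so T = 2π × 4.086×10³ = 2.568×10⁴ s.
Converting: 2.568×10⁴ s ÷ 60.00 = 427.9 min.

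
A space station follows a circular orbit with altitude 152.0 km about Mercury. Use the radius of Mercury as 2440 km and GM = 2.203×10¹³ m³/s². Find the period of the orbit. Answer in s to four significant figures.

r = 2440 + 152.0 = 2592.0 km = 2.5920×10⁶ m.
Kepler's third law: T = 2π√(r³/μ) = 2π√((2.592×10⁶)³ / 2.203×10¹³).
r³/μ = 7.905×10⁵ s², so T = 2π × 8.891×10² = 5.586×10³ s.

T ≈ 5586 s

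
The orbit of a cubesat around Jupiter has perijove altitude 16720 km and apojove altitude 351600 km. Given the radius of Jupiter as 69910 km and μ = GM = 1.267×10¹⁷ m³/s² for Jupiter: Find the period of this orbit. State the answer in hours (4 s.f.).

T ≈ 19.86 hours

r_p = 69910 + 16720 = 86630 km = 8.6630×10⁷ m.
r_a = 69910 + 351600 = 421510 km = 4.2151×10⁸ m.
Semi-major axis a = (r_p + r_a)/2 = (86630 + 4.2151×10⁵)/2 = 2.5407×10⁵ km = 2.541×10⁸ m.
By Kepler's third law T = 2π√(a³/μ) = 2π × 1.138×10⁴ = 7.149×10⁴ s.
= 19.86 hours.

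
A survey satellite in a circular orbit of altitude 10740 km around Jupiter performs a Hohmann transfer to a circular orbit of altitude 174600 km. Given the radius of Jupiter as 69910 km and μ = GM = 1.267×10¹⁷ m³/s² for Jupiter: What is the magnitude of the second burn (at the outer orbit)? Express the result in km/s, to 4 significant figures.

r₁ = 69910 + 10740 = 80650 km = 8.0650×10⁷ m.
r₂ = 69910 + 174600 = 244510 km = 2.4451×10⁸ m.
Transfer ellipse a_t = (r₁ + r₂)/2 = 1.626×10⁸ m.
At r₁: circular v_c1 = √(μ/r₁) = 39640 m/s; transfer-perijove v_p = √[μ(2/r₁ − 1/a_t)] = 48610 m/s.
At r₂: circular v_c2 = √(μ/r₂) = 22760 m/s; transfer-apojove v_a = √[μ(2/r₂ − 1/a_t)] = 16030 m/s.
Δv₂ = v_c2 − v_a = 6731 m/s.
= 6.731 km/s.

Δv ≈ 6.731 km/s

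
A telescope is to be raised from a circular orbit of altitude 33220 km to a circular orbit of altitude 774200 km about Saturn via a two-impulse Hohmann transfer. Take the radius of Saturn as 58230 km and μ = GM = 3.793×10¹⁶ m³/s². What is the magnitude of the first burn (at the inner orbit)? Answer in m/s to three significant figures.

Δv ≈ 6970 m/s

r₁ = 58230 + 33220 = 91450 km = 9.1450×10⁷ m.
r₂ = 58230 + 774200 = 832430 km = 8.3243×10⁸ m.
Transfer ellipse a_t = (r₁ + r₂)/2 = 4.619×10⁸ m.
At r₁: circular v_c1 = √(μ/r₁) = 20370 m/s; transfer-perikrone v_p = √[μ(2/r₁ − 1/a_t)] = 27340 m/s.
Δv₁ = v_p − v_c1 = 6973 m/s.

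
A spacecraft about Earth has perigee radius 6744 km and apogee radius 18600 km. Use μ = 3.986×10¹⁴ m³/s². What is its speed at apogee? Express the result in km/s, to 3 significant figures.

Semi-major axis a = (r_p + r_a)/2 = 12672 km = 1.267×10⁷ m.
Vis-viva: v² = μ(2/r − 1/a) = 3.986×10¹⁴ × (1.075×10⁻⁷ − 7.891×10⁻⁸) = 1.141×10⁷ m²/s².
v = 3377 m/s = 3.377 km/s.

v ≈ 3.38 km/s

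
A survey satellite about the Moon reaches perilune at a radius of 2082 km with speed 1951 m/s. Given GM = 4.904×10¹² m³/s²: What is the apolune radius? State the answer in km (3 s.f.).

apolune radius ≈ 8760 km

r_p = 2.082×10⁶ m.
Specific energy ε = v²/2 − μ/r = -4.522×10⁵ J/kg, so a = −μ/(2ε) = 5.422×10⁶ m.
The apsides satisfy r_p + r_a = 2a, so the apolune radius is 2a − r_p = 8.762×10⁶ m = 8762.1 km.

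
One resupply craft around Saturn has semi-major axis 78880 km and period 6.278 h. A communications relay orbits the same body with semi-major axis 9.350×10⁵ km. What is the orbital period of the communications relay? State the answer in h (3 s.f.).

T₂ ≈ 256 h

Kepler's third law: T² ∝ a³, so T₂ = T₁ (a₂/a₁)^(3/2).
a₂/a₁ = 11.85, (a₂/a₁)^(3/2) = 40.81.
T₂ = 6.278 × 40.81 = 256.2 h.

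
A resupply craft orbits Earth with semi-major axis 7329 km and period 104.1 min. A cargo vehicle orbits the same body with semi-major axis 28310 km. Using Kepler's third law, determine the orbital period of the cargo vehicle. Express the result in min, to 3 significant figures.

T₂ ≈ 790 min

Kepler's third law: T² ∝ a³, so T₂ = T₁ (a₂/a₁)^(3/2).
a₂/a₁ = 3.863, (a₂/a₁)^(3/2) = 7.592.
T₂ = 104.1 × 7.592 = 790.3 min.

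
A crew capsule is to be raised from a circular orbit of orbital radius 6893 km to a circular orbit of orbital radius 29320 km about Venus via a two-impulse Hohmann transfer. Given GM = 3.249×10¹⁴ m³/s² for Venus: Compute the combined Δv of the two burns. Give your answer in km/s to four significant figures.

r₁ = 6893 km = 6.893×10⁶ m.
r₂ = 29320 km = 2.932×10⁷ m.
Transfer ellipse a_t = (r₁ + r₂)/2 = 1.811×10⁷ m.
At r₁: circular v_c1 = √(μ/r₁) = 6865 m/s; transfer-periapsis v_p = √[μ(2/r₁ − 1/a_t)] = 8736 m/s.
Δv₁ = v_p − v_c1 = 1871 m/s.
At r₂: circular v_c2 = √(μ/r₂) = 3329 m/s; transfer-apoapsis v_a = √[μ(2/r₂ − 1/a_t)] = 2054 m/s.
Δv₂ = v_c2 − v_a = 1275 m/s.
Total Δv = Δv₁ + Δv₂ = 3146 m/s = 3.146 km/s.

Δv_total ≈ 3.146 km/s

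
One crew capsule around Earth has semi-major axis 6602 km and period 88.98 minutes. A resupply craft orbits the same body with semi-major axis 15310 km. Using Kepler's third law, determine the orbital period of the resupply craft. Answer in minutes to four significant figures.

T₂ ≈ 314.2 minutes

Kepler's third law: T² ∝ a³, so T₂ = T₁ (a₂/a₁)^(3/2).
a₂/a₁ = 2.319, (a₂/a₁)^(3/2) = 3.531.
T₂ = 88.98 × 3.531 = 314.2 minutes.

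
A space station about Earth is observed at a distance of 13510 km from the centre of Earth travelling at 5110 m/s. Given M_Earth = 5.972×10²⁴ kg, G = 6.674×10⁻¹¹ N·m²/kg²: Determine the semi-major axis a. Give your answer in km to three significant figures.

a ≈ 12100 km

μ = GM = 6.674×10⁻¹¹ × 5.972×10²⁴ = 3.986×10¹⁴ m³/s².
r = 1.351×10⁷ m.
Specific orbital energy ε = v²/2 − μ/r = (5110)²/2 − 3.986×10¹⁴/1.351×10⁷ = -1.645×10⁷ J/kg.
Since ε = −μ/(2a), a = −μ/(2ε) = 1.212×10⁷ m = 12118 km.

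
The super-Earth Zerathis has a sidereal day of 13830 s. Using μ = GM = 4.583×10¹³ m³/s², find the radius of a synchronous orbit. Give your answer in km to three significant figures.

r_sync ≈ 6060 km

A synchronous orbit has period T, so by Kepler's third law a = (μT²/4π²)^(1/3).
μT²/4π² = 4.583×10¹³ × (1.383×10⁴)² / 39.48 = 2.220×10²⁰ m³.
a = 6.055×10⁶ m = 6055.4 km.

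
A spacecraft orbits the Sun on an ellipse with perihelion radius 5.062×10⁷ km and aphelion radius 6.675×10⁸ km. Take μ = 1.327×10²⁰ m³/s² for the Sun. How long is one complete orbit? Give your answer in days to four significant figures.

Semi-major axis a = (r_p + r_a)/2 = (5.0620×10⁷ + 6.6750×10⁸)/2 = 3.5906×10⁸ km = 3.591×10¹¹ m.
By Kepler's third law T = 2π√(a³/μ) = 2π × 1.868×10⁷ = 1.174×10⁸ s.
= 1358 days.

T ≈ 1358 days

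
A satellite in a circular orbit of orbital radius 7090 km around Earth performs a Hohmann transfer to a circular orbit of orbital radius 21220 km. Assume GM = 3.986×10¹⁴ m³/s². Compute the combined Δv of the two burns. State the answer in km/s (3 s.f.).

r₁ = 7090 km = 7.090×10⁶ m.
r₂ = 21220 km = 2.122×10⁷ m.
Transfer ellipse a_t = (r₁ + r₂)/2 = 1.416×10⁷ m.
At r₁: circular v_c1 = √(μ/r₁) = 7498 m/s; transfer-perigee v_p = √[μ(2/r₁ − 1/a_t)] = 9180 m/s.
Δv₁ = v_p − v_c1 = 1682 m/s.
At r₂: circular v_c2 = √(μ/r₂) = 4334 m/s; transfer-apogee v_a = √[μ(2/r₂ − 1/a_t)] = 3067 m/s.
Δv₂ = v_c2 − v_a = 1267 m/s.
Total Δv = Δv₁ + Δv₂ = 2949 m/s = 2.949 km/s.

Δv_total ≈ 2.95 km/s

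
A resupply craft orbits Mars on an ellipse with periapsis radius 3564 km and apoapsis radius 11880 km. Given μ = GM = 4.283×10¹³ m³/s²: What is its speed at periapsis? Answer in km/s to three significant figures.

Semi-major axis a = (r_p + r_a)/2 = 7722.0 km = 7.722×10⁶ m.
Vis-viva: v² = μ(2/r − 1/a) = 4.283×10¹³ × (5.612×10⁻⁷ − 1.295×10⁻⁷) = 1.849×10⁷ m²/s².
v = 4300 m/s = 4.300 km/s.

v ≈ 4.30 km/s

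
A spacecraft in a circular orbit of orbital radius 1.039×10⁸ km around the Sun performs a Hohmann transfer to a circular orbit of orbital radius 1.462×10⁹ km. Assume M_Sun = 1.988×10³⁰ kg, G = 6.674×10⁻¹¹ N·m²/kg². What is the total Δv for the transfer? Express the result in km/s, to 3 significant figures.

Δv_total ≈ 19.2 km/s

μ = GM = 6.674×10⁻¹¹ × 1.988×10³⁰ = 1.327×10²⁰ m³/s².
r₁ = 1.039×10⁸ km = 1.039×10¹¹ m.
r₂ = 1.462×10⁹ km = 1.462×10¹² m.
Transfer ellipse a_t = (r₁ + r₂)/2 = 7.830×10¹¹ m.
At r₁: circular v_c1 = √(μ/r₁) = 35730 m/s; transfer-perihelion v_p = √[μ(2/r₁ − 1/a_t)] = 48830 m/s.
Δv₁ = v_p − v_c1 = 13100 m/s.
At r₂: circular v_c2 = √(μ/r₂) = 9526 m/s; transfer-aphelion v_a = √[μ(2/r₂ − 1/a_t)] = 3470 m/s.
Δv₂ = v_c2 − v_a = 6056 m/s.
Total Δv = Δv₁ + Δv₂ = 19150 m/s = 19.15 km/s.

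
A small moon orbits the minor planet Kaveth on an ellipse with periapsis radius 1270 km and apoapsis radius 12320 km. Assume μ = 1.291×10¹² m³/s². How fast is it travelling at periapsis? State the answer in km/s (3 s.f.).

v ≈ 1.36 km/s

Semi-major axis a = (r_p + r_a)/2 = 6795.0 km = 6.795×10⁶ m.
Vis-viva: v² = μ(2/r − 1/a) = 1.291×10¹² × (1.575×10⁻⁶ − 1.472×10⁻⁷) = 1.843×10⁶ m²/s².
v = 1358 m/s = 1.358 km/s.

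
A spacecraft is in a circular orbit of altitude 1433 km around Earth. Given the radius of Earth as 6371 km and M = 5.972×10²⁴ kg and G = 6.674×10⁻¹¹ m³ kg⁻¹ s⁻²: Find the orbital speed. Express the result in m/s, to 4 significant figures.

μ = GM = 6.674×10⁻¹¹ × 5.972×10²⁴ = 3.986×10¹⁴ m³/s².
r = 6371 + 1433 = 7804.0 km = 7.8040×10⁶ m.
For a circular orbit v = √(μ/r) = √(3.986×10¹⁴ / 7.804×10⁶) = √(5.107×10⁷) = 7147 m/s.

v ≈ 7147 m/s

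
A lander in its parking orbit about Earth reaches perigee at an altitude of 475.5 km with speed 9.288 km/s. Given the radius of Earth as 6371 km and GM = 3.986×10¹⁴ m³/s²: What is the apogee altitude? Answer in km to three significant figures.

r_p = 6371 + 475.5 = 6846.5 km = 6.846×10⁶ m.
Specific energy ε = v²/2 − μ/r = -1.509×10⁷ J/kg, so a = −μ/(2ε) = 1.321×10⁷ m.
The apsides satisfy r_p + r_a = 2a, so the apogee radius is 2a − r_p = 1.958×10⁷ m = 19575 km.
Apogee altitude = 19575 − 6371 = 13204 km.

apogee altitude ≈ 13200 km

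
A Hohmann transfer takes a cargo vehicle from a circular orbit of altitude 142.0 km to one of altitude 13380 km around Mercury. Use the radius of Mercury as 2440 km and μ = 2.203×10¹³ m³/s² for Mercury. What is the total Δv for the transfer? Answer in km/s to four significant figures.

Δv_total ≈ 1.464 km/s

r₁ = 2440 + 142.0 = 2582.0 km = 2.5820×10⁶ m.
r₂ = 2440 + 13380 = 15820 km = 1.5820×10⁷ m.
Transfer ellipse a_t = (r₁ + r₂)/2 = 9.201×10⁶ m.
At r₁: circular v_c1 = √(μ/r₁) = 2921 m/s; transfer-periherm v_p = √[μ(2/r₁ − 1/a_t)] = 3830 m/s.
Δv₁ = v_p − v_c1 = 909.2 m/s.
At r₂: circular v_c2 = √(μ/r₂) = 1180 m/s; transfer-apoherm v_a = √[μ(2/r₂ − 1/a_t)] = 625.1 m/s.
Δv₂ = v_c2 − v_a = 554.9 m/s.
Total Δv = Δv₁ + Δv₂ = 1464 m/s = 1.464 km/s.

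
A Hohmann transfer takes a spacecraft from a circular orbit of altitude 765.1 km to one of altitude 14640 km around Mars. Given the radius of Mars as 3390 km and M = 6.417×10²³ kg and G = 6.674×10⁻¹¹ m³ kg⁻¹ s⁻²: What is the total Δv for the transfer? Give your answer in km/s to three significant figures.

μ = GM = 6.674×10⁻¹¹ × 6.417×10²³ = 4.283×10¹³ m³/s².
r₁ = 3390 + 765.1 = 4155.1 km = 4.1551×10⁶ m.
r₂ = 3390 + 14640 = 18030 km = 1.8030×10⁷ m.
Transfer ellipse a_t = (r₁ + r₂)/2 = 1.109×10⁷ m.
At r₁: circular v_c1 = √(μ/r₁) = 3210 m/s; transfer-periapsis v_p = √[μ(2/r₁ − 1/a_t)] = 4093 m/s.
Δv₁ = v_p − v_c1 = 882.6 m/s.
At r₂: circular v_c2 = √(μ/r₂) = 1541 m/s; transfer-apoapsis v_a = √[μ(2/r₂ − 1/a_t)] = 943.3 m/s.
Δv₂ = v_c2 − v_a = 597.9 m/s.
Total Δv = Δv₁ + Δv₂ = 1481 m/s = 1.481 km/s.

Δv_total ≈ 1.48 km/s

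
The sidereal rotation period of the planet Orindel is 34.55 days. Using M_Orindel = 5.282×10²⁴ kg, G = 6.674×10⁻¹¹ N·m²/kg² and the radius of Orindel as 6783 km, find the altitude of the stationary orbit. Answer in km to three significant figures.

μ = GM = 6.674×10⁻¹¹ × 5.282×10²⁴ = 3.525×10¹⁴ m³/s².
T = 34.55 days = 2.985×10⁶ s.
A synchronous orbit has period T, so by Kepler's third law a = (μT²/4π²)^(1/3).
μT²/4π² = 3.525×10¹⁴ × (2.985×10⁶)² / 39.48 = 7.957×10²⁵ m³.
a = 4.301×10⁸ m = 4.3011×10⁵ km.
Altitude h = a − R = 4.3011×10⁵ − 6783 = 4.2333×10⁵ km.

h_sync ≈ 4.23×10⁵ km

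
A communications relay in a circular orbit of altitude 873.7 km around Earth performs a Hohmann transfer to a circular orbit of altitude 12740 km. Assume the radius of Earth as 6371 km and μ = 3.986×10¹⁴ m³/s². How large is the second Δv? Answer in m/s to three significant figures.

Δv ≈ 1180 m/s

r₁ = 6371 + 873.7 = 7244.7 km = 7.2447×10⁶ m.
r₂ = 6371 + 12740 = 19111 km = 1.9111×10⁷ m.
Transfer ellipse a_t = (r₁ + r₂)/2 = 1.318×10⁷ m.
At r₁: circular v_c1 = √(μ/r₁) = 7418 m/s; transfer-perigee v_p = √[μ(2/r₁ − 1/a_t)] = 8933 m/s.
At r₂: circular v_c2 = √(μ/r₂) = 4567 m/s; transfer-apogee v_a = √[μ(2/r₂ − 1/a_t)] = 3386 m/s.
Δv₂ = v_c2 − v_a = 1181 m/s.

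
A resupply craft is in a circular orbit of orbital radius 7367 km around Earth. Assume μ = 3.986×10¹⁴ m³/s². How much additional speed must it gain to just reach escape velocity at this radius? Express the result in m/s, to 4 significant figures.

r = 7367 km = 7.367×10⁶ m.
Circular speed v_c = √(μ/r) = 7356 m/s.
Escape speed v_esc = √(2μ/r) = √2 × v_c = 10400 m/s.
Δv = v_esc − v_c = 3047 m/s.

Δv ≈ 3047 m/s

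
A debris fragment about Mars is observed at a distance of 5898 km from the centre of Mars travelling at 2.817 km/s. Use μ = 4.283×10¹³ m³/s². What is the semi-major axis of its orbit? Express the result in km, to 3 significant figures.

a ≈ 6500 km

r = 5.898×10⁶ m.
Vis-viva rearranged: 1/a = 2/r − v²/μ = 3.391×10⁻⁷ − 1.853×10⁻⁷ = 1.538×10⁻⁷ m⁻¹.
a = 6.501×10⁶ m = 6501.1 km.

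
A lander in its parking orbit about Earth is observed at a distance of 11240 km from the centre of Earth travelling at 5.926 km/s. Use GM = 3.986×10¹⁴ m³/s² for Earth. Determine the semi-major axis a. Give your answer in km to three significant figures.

r = 1.124×10⁷ m.
Vis-viva rearranged: 1/a = 2/r − v²/μ = 1.779×10⁻⁷ − 8.810×10⁻⁸ = 8.983×10⁻⁸ m⁻¹.
a = 1.113×10⁷ m = 11132 km.

a ≈ 11100 km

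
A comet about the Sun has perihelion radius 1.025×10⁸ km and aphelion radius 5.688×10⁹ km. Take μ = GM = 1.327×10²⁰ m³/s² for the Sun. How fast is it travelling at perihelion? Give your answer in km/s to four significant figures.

Semi-major axis a = (r_p + r_a)/2 = 2.8952×10⁹ km = 2.895×10¹² m.
Vis-viva: v² = μ(2/r − 1/a) = 1.327×10²⁰ × (1.951×10⁻¹¹ − 3.454×10⁻¹³) = 2.543×10⁹ m²/s².
v = 50430 m/s = 50.43 km/s.

v ≈ 50.43 km/s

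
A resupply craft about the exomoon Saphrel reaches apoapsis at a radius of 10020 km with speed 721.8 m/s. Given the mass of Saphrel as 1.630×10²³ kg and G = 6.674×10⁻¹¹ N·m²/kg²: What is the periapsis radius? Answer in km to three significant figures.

periapsis radius ≈ 3160 km

μ = GM = 6.674×10⁻¹¹ × 1.630×10²³ = 1.088×10¹³ m³/s².
r_a = 1.002×10⁷ m.
Specific energy ε = v²/2 − μ/r = -8.252×10⁵ J/kg, so a = −μ/(2ε) = 6.592×10⁶ m.
The apsides satisfy r_p + r_a = 2a, so the periapsis radius is 2a − r_a = 3.163×10⁶ m = 3163.1 km.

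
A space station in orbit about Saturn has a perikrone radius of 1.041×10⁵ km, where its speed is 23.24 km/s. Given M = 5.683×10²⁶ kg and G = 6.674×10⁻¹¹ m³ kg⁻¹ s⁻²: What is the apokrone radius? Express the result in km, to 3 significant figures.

μ = GM = 6.674×10⁻¹¹ × 5.683×10²⁶ = 3.793×10¹⁶ m³/s².
r_p = 1.041×10⁸ m.
Specific energy ε = v²/2 − μ/r = -9.430×10⁷ J/kg, so a = −μ/(2ε) = 2.011×10⁸ m.
The apsides satisfy r_p + r_a = 2a, so the apokrone radius is 2a − r_p = 2.981×10⁸ m = 2.9812×10⁵ km.

apokrone radius ≈ 2.98×10⁵ km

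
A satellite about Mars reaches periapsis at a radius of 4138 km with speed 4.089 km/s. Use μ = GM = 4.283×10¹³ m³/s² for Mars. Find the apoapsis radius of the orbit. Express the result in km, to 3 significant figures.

r_p = 4.138×10⁶ m.
Specific energy ε = v²/2 − μ/r = -1.990×10⁶ J/kg, so a = −μ/(2ε) = 1.076×10⁷ m.
The apsides satisfy r_p + r_a = 2a, so the apoapsis radius is 2a − r_p = 1.738×10⁷ m = 17380 km.

apoapsis radius ≈ 17400 km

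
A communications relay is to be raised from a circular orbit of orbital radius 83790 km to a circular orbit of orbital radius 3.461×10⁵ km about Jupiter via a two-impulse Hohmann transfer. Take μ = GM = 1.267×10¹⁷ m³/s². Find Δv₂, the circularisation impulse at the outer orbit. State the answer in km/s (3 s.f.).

r₁ = 83790 km = 8.379×10⁷ m.
r₂ = 3.461×10⁵ km = 3.461×10⁸ m.
Transfer ellipse a_t = (r₁ + r₂)/2 = 2.149×10⁸ m.
At r₁: circular v_c1 = √(μ/r₁) = 38890 m/s; transfer-perijove v_p = √[μ(2/r₁ − 1/a_t)] = 49340 m/s.
At r₂: circular v_c2 = √(μ/r₂) = 19130 m/s; transfer-apojove v_a = √[μ(2/r₂ − 1/a_t)] = 11950 m/s.
Δv₂ = v_c2 − v_a = 7187 m/s.
= 7.187 km/s.

Δv ≈ 7.19 km/s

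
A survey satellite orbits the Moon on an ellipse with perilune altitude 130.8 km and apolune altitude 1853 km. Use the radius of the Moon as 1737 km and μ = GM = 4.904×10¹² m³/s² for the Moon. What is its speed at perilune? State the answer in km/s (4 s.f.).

v ≈ 1.859 km/s

r_p = 1737 + 130.8 = 1867.8 km = 1.8678×10⁶ m.
r_a = 1737 + 1853 = 3590.0 km = 3.5900×10⁶ m.
Semi-major axis a = (r_p + r_a)/2 = 2728.9 km = 2.729×10⁶ m.
Vis-viva: v² = μ(2/r − 1/a) = 4.904×10¹² × (1.071×10⁻⁶ − 3.664×10⁻⁷) = 3.454×10⁶ m²/s².
v = 1859 m/s = 1.859 km/s.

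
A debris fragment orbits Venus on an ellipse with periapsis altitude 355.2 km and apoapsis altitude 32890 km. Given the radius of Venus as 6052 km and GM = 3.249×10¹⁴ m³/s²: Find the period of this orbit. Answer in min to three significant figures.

r_p = 6052 + 355.2 = 6407.2 km = 6.4072×10⁶ m.
r_a = 6052 + 32890 = 38942 km = 3.8942×10⁷ m.
Semi-major axis a = (r_p + r_a)/2 = (6407.2 + 38942)/2 = 22675 km = 2.267×10⁷ m.
By Kepler's third law T = 2π√(a³/μ) = 2π × 5.990×10³ = 3.764×10⁴ s.
= 627.3 min.

T ≈ 627 min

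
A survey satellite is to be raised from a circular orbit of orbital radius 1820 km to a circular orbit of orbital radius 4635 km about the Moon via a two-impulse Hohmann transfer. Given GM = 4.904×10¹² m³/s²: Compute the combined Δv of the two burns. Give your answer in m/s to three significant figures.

Δv_total ≈ 582 m/s

r₁ = 1820 km = 1.820×10⁶ m.
r₂ = 4635 km = 4.635×10⁶ m.
Transfer ellipse a_t = (r₁ + r₂)/2 = 3.228×10⁶ m.
At r₁: circular v_c1 = √(μ/r₁) = 1641 m/s; transfer-perilune v_p = √[μ(2/r₁ − 1/a_t)] = 1967 m/s.
Δv₁ = v_p − v_c1 = 325.6 m/s.
At r₂: circular v_c2 = √(μ/r₂) = 1029 m/s; transfer-apolune v_a = √[μ(2/r₂ − 1/a_t)] = 772.4 m/s.
Δv₂ = v_c2 − v_a = 256.2 m/s.
Total Δv = Δv₁ + Δv₂ = 581.8 m/s.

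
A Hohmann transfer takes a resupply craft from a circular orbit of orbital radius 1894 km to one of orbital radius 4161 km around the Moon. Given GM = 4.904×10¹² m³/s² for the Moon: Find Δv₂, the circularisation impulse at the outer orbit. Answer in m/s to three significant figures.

r₁ = 1894 km = 1.894×10⁶ m.
r₂ = 4161 km = 4.161×10⁶ m.
Transfer ellipse a_t = (r₁ + r₂)/2 = 3.028×10⁶ m.
At r₁: circular v_c1 = √(μ/r₁) = 1609 m/s; transfer-perilune v_p = √[μ(2/r₁ − 1/a_t)] = 1886 m/s.
At r₂: circular v_c2 = √(μ/r₂) = 1086 m/s; transfer-apolune v_a = √[μ(2/r₂ − 1/a_t)] = 858.7 m/s.
Δv₂ = v_c2 − v_a = 227.0 m/s.

Δv ≈ 227 m/s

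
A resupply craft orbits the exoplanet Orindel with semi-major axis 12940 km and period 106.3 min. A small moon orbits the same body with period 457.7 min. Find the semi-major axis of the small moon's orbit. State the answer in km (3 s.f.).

a₂ ≈ 34200 km

Kepler's third law: a³ ∝ T², so a₂ = a₁ (T₂/T₁)^(2/3).
T₂/T₁ = 4.306, (T₂/T₁)^(2/3) = 2.647.
a₂ = 12940 × 2.647 = 34250 km.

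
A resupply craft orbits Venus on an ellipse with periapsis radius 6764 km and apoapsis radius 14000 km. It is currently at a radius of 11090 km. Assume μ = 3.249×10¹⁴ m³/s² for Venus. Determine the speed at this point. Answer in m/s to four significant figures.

v ≈ 5225 m/s

Semi-major axis a = (r_p + r_a)/2 = 10382 km = 1.038×10⁷ m.
Vis-viva: v² = μ(2/r − 1/a) = 3.249×10¹⁴ × (1.803×10⁻⁷ − 9.632×10⁻⁸) = 2.730×10⁷ m²/s².
v = 5225 m/s.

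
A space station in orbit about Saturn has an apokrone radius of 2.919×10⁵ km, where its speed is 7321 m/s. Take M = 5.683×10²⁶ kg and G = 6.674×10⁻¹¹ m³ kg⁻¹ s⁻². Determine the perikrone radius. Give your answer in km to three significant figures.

perikrone radius ≈ 75800 km

μ = GM = 6.674×10⁻¹¹ × 5.683×10²⁶ = 3.793×10¹⁶ m³/s².
r_a = 2.919×10⁸ m.
Specific energy ε = v²/2 − μ/r = -1.031×10⁸ J/kg, so a = −μ/(2ε) = 1.839×10⁸ m.
The apsides satisfy r_p + r_a = 2a, so the perikrone radius is 2a − r_a = 7.585×10⁷ m = 75845 km.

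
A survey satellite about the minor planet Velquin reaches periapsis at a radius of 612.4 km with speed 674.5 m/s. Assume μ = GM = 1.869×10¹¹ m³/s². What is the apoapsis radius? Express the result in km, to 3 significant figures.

apoapsis radius ≈ 1790 km

r_p = 6.124×10⁵ m.
Specific energy ε = v²/2 − μ/r = -7.772×10⁴ J/kg, so a = −μ/(2ε) = 1.202×10⁶ m.
The apsides satisfy r_p + r_a = 2a, so the apoapsis radius is 2a − r_p = 1.792×10⁶ m = 1792.5 km.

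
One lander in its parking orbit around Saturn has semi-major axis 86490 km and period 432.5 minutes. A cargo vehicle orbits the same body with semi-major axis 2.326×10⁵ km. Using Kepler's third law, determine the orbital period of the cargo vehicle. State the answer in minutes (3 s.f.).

Kepler's third law: T² ∝ a³, so T₂ = T₁ (a₂/a₁)^(3/2).
a₂/a₁ = 2.689, (a₂/a₁)^(3/2) = 4.410.
T₂ = 432.5 × 4.410 = 1907 minutes.

T₂ ≈ 1910 minutes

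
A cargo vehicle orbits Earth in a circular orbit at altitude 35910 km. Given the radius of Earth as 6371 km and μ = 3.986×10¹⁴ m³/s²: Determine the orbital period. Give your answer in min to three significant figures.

T ≈ 1440 min

r = 6371 + 35910 = 42281 km = 4.2281×10⁷ m.
Kepler's third law: T = 2π√(r³/μ) = 2π√((4.228×10⁷)³ / 3.986×10¹⁴).
r³/μ = 1.896×10⁸ s², so T = 2π × 1.377×10⁴ = 8.652×10⁴ s.
Converting: 8.652×10⁴ s ÷ 60.00 = 1442 min.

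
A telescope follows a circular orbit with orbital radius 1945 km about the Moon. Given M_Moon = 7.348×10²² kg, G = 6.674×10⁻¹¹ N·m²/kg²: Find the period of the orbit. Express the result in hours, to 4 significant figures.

T ≈ 2.138 hours

μ = GM = 6.674×10⁻¹¹ × 7.348×10²² = 4.904×10¹² m³/s².
r = 1945 km = 1.945×10⁶ m.
Kepler's third law: T = 2π√(r³/μ) = 2π√((1.945×10⁶)³ / 4.904×10¹²).
r³/μ = 1.500×10⁶ s², so T = 2π × 1.225×10³ = 7.696×10³ s.
Converting: 7.696×10³ s ÷ 3600 = 2.138 hours.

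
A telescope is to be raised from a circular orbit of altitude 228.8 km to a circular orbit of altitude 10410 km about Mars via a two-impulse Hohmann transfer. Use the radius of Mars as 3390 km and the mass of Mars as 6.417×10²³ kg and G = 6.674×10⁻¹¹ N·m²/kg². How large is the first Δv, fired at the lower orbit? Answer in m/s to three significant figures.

μ = GM = 6.674×10⁻¹¹ × 6.417×10²³ = 4.283×10¹³ m³/s².
r₁ = 3390 + 228.8 = 3618.8 km = 3.6188×10⁶ m.
r₂ = 3390 + 10410 = 13800 km = 1.3800×10⁷ m.
Transfer ellipse a_t = (r₁ + r₂)/2 = 8.709×10⁶ m.
At r₁: circular v_c1 = √(μ/r₁) = 3440 m/s; transfer-periapsis v_p = √[μ(2/r₁ − 1/a_t)] = 4330 m/s.
Δv₁ = v_p − v_c1 = 890.2 m/s.

Δv ≈ 890 m/s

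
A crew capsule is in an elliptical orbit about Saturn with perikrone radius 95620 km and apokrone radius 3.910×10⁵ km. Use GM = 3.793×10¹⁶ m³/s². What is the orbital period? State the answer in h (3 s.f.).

T ≈ 34.0 h

Semi-major axis a = (r_p + r_a)/2 = (95620 + 3.9100×10⁵)/2 = 2.4331×10⁵ km = 2.433×10⁸ m.
By Kepler's third law T = 2π√(a³/μ) = 2π × 1.949×10⁴ = 1.224×10⁵ s.
= 34.01 h.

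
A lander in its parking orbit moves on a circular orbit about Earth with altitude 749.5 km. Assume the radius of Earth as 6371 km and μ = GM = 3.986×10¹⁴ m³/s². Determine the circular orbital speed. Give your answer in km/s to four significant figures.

r = 6371 + 749.5 = 7120.5 km = 7.1205×10⁶ m.
For a circular orbit v = √(μ/r) = √(3.986×10¹⁴ / 7.120×10⁶) = √(5.598×10⁷) = 7482 m/s.
That is 7.482 km/s.

v ≈ 7.482 km/s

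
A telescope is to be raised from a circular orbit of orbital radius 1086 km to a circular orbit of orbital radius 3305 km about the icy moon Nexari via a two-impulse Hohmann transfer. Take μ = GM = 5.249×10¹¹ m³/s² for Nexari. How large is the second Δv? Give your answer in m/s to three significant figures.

Δv ≈ 118 m/s

r₁ = 1086 km = 1.086×10⁶ m.
r₂ = 3305 km = 3.305×10⁶ m.
Transfer ellipse a_t = (r₁ + r₂)/2 = 2.196×10⁶ m.
At r₁: circular v_c1 = √(μ/r₁) = 695.2 m/s; transfer-periapsis v_p = √[μ(2/r₁ − 1/a_t)] = 853.0 m/s.
At r₂: circular v_c2 = √(μ/r₂) = 398.5 m/s; transfer-apoapsis v_a = √[μ(2/r₂ − 1/a_t)] = 280.3 m/s.
Δv₂ = v_c2 − v_a = 118.2 m/s.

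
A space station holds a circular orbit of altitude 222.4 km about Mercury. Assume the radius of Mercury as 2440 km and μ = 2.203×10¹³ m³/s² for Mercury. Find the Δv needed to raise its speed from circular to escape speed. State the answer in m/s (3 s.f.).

r = 2440 + 222.4 = 2662.4 km = 2.6624×10⁶ m.
Circular speed v_c = √(μ/r) = 2877 m/s.
Escape speed v_esc = √(2μ/r) = √2 × v_c = 4068 m/s.
Δv = v_esc − v_c = 1192 m/s.

Δv ≈ 1190 m/s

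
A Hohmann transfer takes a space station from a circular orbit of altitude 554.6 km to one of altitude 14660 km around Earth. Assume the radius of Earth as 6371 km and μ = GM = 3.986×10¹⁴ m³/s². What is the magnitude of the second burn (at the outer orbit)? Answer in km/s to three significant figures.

r₁ = 6371 + 554.6 = 6925.6 km = 6.9256×10⁶ m.
r₂ = 6371 + 14660 = 21031 km = 2.1031×10⁷ m.
Transfer ellipse a_t = (r₁ + r₂)/2 = 1.398×10⁷ m.
At r₁: circular v_c1 = √(μ/r₁) = 7586 m/s; transfer-perigee v_p = √[μ(2/r₁ − 1/a_t)] = 9306 m/s.
At r₂: circular v_c2 = √(μ/r₂) = 4354 m/s; transfer-apogee v_a = √[μ(2/r₂ − 1/a_t)] = 3064 m/s.
Δv₂ = v_c2 − v_a = 1289 m/s.
= 1.289 km/s.

Δv ≈ 1.29 km/s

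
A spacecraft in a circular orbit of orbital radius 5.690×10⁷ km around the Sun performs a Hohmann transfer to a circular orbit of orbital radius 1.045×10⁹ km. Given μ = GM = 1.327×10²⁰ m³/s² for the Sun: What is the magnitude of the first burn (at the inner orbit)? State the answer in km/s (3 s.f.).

r₁ = 5.690×10⁷ km = 5.690×10¹⁰ m.
r₂ = 1.045×10⁹ km = 1.045×10¹² m.
Transfer ellipse a_t = (r₁ + r₂)/2 = 5.510×10¹¹ m.
At r₁: circular v_c1 = √(μ/r₁) = 48290 m/s; transfer-perihelion v_p = √[μ(2/r₁ − 1/a_t)] = 66510 m/s.
Δv₁ = v_p − v_c1 = 18220 m/s.
= 18.22 km/s.

Δv ≈ 18.2 km/s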